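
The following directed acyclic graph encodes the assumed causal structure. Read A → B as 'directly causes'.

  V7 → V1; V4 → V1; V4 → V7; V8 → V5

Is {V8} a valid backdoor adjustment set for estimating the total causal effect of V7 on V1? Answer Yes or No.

No

Backdoor paths from V7 to V1 (paths whose first edge points into V7):
  P1: V7 <- V4 -> V1
Condition 1 (no descendant of V7 in the set): holds — descendants of V7 are {V1}; none are in {V8}.
Condition 2 (every backdoor path blocked by {V8}):
  P1: open — no interior node is in the conditioning set.
{V8} does not satisfy the backdoor criterion.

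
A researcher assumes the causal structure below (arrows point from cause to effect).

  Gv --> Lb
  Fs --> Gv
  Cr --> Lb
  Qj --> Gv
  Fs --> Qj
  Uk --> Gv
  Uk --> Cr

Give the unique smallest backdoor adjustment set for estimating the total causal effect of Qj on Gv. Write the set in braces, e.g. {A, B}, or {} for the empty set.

Variables eligible for adjustment (non-descendants of Qj, excluding Qj and Gv): {Cr, Fs, Uk}.
Backdoor paths from Qj to Gv:
  P1: Qj <- Fs -> Gv
The empty set is not sufficient: P1 (Qj <- Fs -> Gv) has no collider blocking it and no conditioned non-collider, so it is open.
Try {Fs}:
  P1: blocked at fork node Fs ∈ conditioning set.
{Fs} contains no descendant of Qj and blocks every backdoor path.
No other singleton works — e.g. {Uk} leaves P1 open — so {Fs} is the unique smallest valid adjustment set.

{Fs}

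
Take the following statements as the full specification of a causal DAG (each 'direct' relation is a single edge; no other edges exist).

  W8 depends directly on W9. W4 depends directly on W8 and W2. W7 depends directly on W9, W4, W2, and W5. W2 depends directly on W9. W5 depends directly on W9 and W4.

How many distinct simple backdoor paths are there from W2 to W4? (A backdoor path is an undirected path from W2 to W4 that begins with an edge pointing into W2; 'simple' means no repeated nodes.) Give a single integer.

A backdoor path from W2 to W4 is any simple undirected path whose first edge points into W2 (i.e. leaves W2 via a parent).
Parents of W2: {W9}.
Enumerating:
  P1: W2 <- W9 -> W8 -> W4
  P2: W2 <- W9 -> W5 <- W4
  P3: W2 <- W9 -> W5 -> W7 <- W4
  P4: W2 <- W9 -> W7 <- W4
  P5: W2 <- W9 -> W7 <- W5 <- W4
That exhausts the simple backdoor paths. Count: 5.

5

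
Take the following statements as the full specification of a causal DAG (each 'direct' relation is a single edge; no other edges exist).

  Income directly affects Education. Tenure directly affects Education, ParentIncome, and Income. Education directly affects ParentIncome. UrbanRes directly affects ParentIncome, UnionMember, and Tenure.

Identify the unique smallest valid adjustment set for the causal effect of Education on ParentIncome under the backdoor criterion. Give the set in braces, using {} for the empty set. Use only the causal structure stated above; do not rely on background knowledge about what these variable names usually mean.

Variables eligible for adjustment (non-descendants of Education, excluding Education and ParentIncome): {Income, Tenure, UnionMember, UrbanRes}.
Backdoor paths from Education to ParentIncome:
  P1: Education <- Tenure <- UrbanRes -> ParentIncome
  P2: Education <- Tenure -> ParentIncome
  P3: Education <- Income <- Tenure <- UrbanRes -> ParentIncome
  P4: Education <- Income <- Tenure -> ParentIncome
The empty set is not sufficient: P1 (Education <- Tenure <- UrbanRes -> ParentIncome) has no collider blocking it and no conditioned non-collider, so it is open.
Try {Tenure}:
  P1: blocked at chain node Tenure ∈ conditioning set.
  P2: blocked at fork node Tenure ∈ conditioning set.
  P3: blocked at chain node Tenure ∈ conditioning set.
  P4: blocked at fork node Tenure ∈ conditioning set.
{Tenure} contains no descendant of Education and blocks every backdoor path.
No other singleton works — e.g. {UrbanRes} leaves P2 open — so {Tenure} is the unique smallest valid adjustment set.

{Tenure}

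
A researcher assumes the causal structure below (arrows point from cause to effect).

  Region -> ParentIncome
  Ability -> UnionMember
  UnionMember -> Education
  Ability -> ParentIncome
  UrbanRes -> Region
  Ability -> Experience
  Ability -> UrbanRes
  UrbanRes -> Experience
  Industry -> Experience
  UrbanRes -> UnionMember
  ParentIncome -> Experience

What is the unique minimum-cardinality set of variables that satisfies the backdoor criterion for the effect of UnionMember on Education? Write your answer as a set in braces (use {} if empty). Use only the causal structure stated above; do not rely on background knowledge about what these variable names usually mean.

{}

Variables eligible for adjustment (non-descendants of UnionMember, excluding UnionMember and Education): {Ability, Experience, Industry, ParentIncome, Region, UrbanRes}.
Backdoor paths from UnionMember to Education:
  (none)
With no backdoor paths the empty set already satisfies the criterion, and it is trivially minimal.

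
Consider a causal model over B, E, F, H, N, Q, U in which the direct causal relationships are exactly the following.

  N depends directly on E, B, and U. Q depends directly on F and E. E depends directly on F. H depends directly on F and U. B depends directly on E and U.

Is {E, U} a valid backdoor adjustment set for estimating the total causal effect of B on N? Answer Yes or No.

Backdoor paths from B to N (paths whose first edge points into B):
  P1: B <- U -> H <- F -> E -> N
  P2: B <- U -> H <- F -> Q <- E -> N
  P3: B <- U -> N
  P4: B <- E <- F -> H <- U -> N
  P5: B <- E -> Q <- F -> H <- U -> N
  P6: B <- E -> N
Condition 1 (no descendant of B in the set): holds — descendants of B are {N}; none are in {E, U}.
Condition 2 (every backdoor path blocked by {E, U}):
  P1: blocked at fork node U ∈ conditioning set.
  P2: blocked at fork node U ∈ conditioning set.
  P3: blocked at fork node U ∈ conditioning set.
  P4: blocked at chain node E ∈ conditioning set.
  P5: blocked at fork node E ∈ conditioning set.
  P6: blocked at fork node E ∈ conditioning set.
{E, U} satisfies the backdoor criterion.

Yes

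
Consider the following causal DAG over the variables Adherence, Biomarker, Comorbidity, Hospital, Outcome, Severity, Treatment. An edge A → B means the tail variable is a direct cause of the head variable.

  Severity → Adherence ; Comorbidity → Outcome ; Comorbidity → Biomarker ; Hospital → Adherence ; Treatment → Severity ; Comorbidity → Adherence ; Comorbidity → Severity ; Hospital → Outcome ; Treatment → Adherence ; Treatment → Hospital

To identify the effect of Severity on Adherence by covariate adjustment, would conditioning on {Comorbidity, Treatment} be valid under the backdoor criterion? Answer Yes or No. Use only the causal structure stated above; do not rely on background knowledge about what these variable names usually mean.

Backdoor paths from Severity to Adherence (paths whose first edge points into Severity):
  P1: Severity <- Comorbidity -> Outcome <- Hospital <- Treatment -> Adherence
  P2: Severity <- Comorbidity -> Outcome <- Hospital -> Adherence
  P3: Severity <- Comorbidity -> Adherence
  P4: Severity <- Treatment -> Hospital -> Outcome <- Comorbidity -> Adherence
  P5: Severity <- Treatment -> Hospital -> Adherence
  P6: Severity <- Treatment -> Adherence
Condition 1 (no descendant of Severity in the set): holds — descendants of Severity are {Adherence}; none are in {Comorbidity, Treatment}.
Condition 2 (every backdoor path blocked by {Comorbidity, Treatment}):
  P1: blocked at fork node Comorbidity ∈ conditioning set.
  P2: blocked at fork node Comorbidity ∈ conditioning set.
  P3: blocked at fork node Comorbidity ∈ conditioning set.
  P4: blocked at fork node Treatment ∈ conditioning set.
  P5: blocked at fork node Treatment ∈ conditioning set.
  P6: blocked at fork node Treatment ∈ conditioning set.
{Comorbidity, Treatment} satisfies the backdoor criterion.

Yes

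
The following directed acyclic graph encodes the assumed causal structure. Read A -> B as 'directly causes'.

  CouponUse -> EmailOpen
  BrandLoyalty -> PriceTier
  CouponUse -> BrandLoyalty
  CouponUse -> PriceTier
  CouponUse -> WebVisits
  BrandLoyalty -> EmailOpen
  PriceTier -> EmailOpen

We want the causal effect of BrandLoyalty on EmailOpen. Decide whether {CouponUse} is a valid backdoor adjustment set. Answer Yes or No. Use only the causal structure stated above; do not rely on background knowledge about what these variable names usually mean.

Backdoor paths from BrandLoyalty to EmailOpen (paths whose first edge points into BrandLoyalty):
  P1: BrandLoyalty <- CouponUse -> PriceTier -> EmailOpen
  P2: BrandLoyalty <- CouponUse -> EmailOpen
Condition 1 (no descendant of BrandLoyalty in the set): holds — descendants of BrandLoyalty are {EmailOpen, PriceTier}; none are in {CouponUse}.
Condition 2 (every backdoor path blocked by {CouponUse}):
  P1: blocked at fork node CouponUse ∈ conditioning set.
  P2: blocked at fork node CouponUse ∈ conditioning set.
{CouponUse} satisfies the backdoor criterion.

Yes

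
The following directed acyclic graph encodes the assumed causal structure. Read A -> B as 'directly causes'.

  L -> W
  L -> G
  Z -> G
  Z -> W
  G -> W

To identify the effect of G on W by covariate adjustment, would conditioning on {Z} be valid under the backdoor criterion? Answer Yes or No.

No

Backdoor paths from G to W (paths whose first edge points into G):
  P1: G <- Z -> W
  P2: G <- L -> W
Condition 1 (no descendant of G in the set): holds — descendants of G are {W}; none are in {Z}.
Condition 2 (every backdoor path blocked by {Z}):
  P1: blocked at fork node Z ∈ conditioning set.
  P2: open — no interior node is in the conditioning set.
{Z} does not satisfy the backdoor criterion.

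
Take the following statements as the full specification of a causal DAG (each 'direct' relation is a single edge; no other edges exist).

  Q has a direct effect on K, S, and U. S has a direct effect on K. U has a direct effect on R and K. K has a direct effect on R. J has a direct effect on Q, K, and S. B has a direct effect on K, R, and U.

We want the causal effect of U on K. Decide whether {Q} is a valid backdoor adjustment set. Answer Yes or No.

Backdoor paths from U to K (paths whose first edge points into U):
  P1: U <- Q <- J -> S -> K
  P2: U <- Q <- J -> K
  P3: U <- Q -> S <- J -> K
  P4: U <- Q -> S -> K
  P5: U <- Q -> K
  P6: U <- B -> K
  P7: U <- B -> R <- K
Condition 1 (no descendant of U in the set): holds — descendants of U are {K, R}; none are in {Q}.
Condition 2 (every backdoor path blocked by {Q}):
  P1: blocked at chain node Q ∈ conditioning set.
  P2: blocked at chain node Q ∈ conditioning set.
  P3: blocked at fork node Q ∈ conditioning set.
  P4: blocked at fork node Q ∈ conditioning set.
  P5: blocked at fork node Q ∈ conditioning set.
  P6: open — no interior node is in the conditioning set.
  P7: blocked at collider R (neither it nor any descendant is in the conditioning set).
{Q} does not satisfy the backdoor criterion.

No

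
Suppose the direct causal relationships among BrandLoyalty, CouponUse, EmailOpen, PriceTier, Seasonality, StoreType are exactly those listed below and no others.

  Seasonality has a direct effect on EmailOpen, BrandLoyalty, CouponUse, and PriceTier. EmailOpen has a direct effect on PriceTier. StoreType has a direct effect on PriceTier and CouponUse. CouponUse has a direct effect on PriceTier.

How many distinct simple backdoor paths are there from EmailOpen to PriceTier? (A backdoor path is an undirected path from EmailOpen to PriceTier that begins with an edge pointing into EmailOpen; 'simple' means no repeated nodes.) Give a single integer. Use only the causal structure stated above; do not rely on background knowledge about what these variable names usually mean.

A backdoor path from EmailOpen to PriceTier is any simple undirected path whose first edge points into EmailOpen (i.e. leaves EmailOpen via a parent).
Parents of EmailOpen: {Seasonality}.
Enumerating:
  P1: EmailOpen <- Seasonality -> CouponUse <- StoreType -> PriceTier
  P2: EmailOpen <- Seasonality -> CouponUse -> PriceTier
  P3: EmailOpen <- Seasonality -> PriceTier
That exhausts the simple backdoor paths. Count: 3.

3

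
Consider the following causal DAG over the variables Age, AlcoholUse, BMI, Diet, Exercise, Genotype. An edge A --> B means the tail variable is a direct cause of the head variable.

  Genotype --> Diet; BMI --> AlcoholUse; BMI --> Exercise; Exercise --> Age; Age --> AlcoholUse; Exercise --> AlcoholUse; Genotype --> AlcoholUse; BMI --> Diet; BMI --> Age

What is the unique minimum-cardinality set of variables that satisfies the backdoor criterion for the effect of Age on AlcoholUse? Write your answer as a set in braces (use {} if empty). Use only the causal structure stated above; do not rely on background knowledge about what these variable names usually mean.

Variables eligible for adjustment (non-descendants of Age, excluding Age and AlcoholUse): {BMI, Diet, Exercise, Genotype}.
Backdoor paths from Age to AlcoholUse:
  P1: Age <- BMI -> Exercise -> AlcoholUse
  P2: Age <- BMI -> Diet <- Genotype -> AlcoholUse
  P3: Age <- BMI -> AlcoholUse
  P4: Age <- Exercise <- BMI -> Diet <- Genotype -> AlcoholUse
  P5: Age <- Exercise <- BMI -> AlcoholUse
  P6: Age <- Exercise -> AlcoholUse
The empty set is not sufficient: P1 (Age <- BMI -> Exercise -> AlcoholUse) has no collider blocking it and no conditioned non-collider, so it is open.
Try {BMI, Exercise}:
  P1: blocked at fork node BMI ∈ conditioning set.
  P2: blocked at fork node BMI ∈ conditioning set.
  P3: blocked at fork node BMI ∈ conditioning set.
  P4: blocked at chain node Exercise ∈ conditioning set.
  P5: blocked at chain node Exercise ∈ conditioning set.
  P6: blocked at fork node Exercise ∈ conditioning set.
{BMI, Exercise} contains no descendant of Age and blocks every backdoor path.
Every element of {BMI, Exercise} is needed (dropping BMI leaves P3 open; dropping Exercise leaves P6 open), so no proper subset is valid.
Among all size-2 subsets of the eligible variables, only {BMI, Exercise} blocks every backdoor path, so it is the unique smallest valid adjustment set.

{BMI, Exercise}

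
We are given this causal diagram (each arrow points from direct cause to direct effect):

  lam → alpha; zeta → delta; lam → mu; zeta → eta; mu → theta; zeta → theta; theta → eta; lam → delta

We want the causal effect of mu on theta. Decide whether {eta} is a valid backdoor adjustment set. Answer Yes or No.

No

Backdoor paths from mu to theta (paths whose first edge points into mu):
  P1: mu <- lam -> delta <- zeta -> theta
  P2: mu <- lam -> delta <- zeta -> eta <- theta
Condition 1 (no descendant of mu in the set): FAILS — eta is a descendant of mu.
Condition 2 (every backdoor path blocked by {eta}):
  P1: blocked at collider delta (neither it nor any descendant is in the conditioning set).
  P2: blocked at collider delta (neither it nor any descendant is in the conditioning set).
{eta} does not satisfy the backdoor criterion.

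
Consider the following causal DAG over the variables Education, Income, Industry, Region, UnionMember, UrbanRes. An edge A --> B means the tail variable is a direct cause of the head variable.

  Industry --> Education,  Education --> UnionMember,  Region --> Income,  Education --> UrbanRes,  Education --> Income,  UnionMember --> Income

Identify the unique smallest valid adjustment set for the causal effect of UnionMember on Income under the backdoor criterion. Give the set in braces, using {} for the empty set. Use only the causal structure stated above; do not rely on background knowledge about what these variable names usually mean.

Variables eligible for adjustment (non-descendants of UnionMember, excluding UnionMember and Income): {Education, Industry, Region, UrbanRes}.
Backdoor paths from UnionMember to Income:
  P1: UnionMember <- Education -> Income
The empty set is not sufficient: P1 (UnionMember <- Education -> Income) has no collider blocking it and no conditioned non-collider, so it is open.
Try {Education}:
  P1: blocked at fork node Education ∈ conditioning set.
{Education} contains no descendant of UnionMember and blocks every backdoor path.
No other singleton works — e.g. {Industry} leaves P1 open — so {Education} is the unique smallest valid adjustment set.

{Education}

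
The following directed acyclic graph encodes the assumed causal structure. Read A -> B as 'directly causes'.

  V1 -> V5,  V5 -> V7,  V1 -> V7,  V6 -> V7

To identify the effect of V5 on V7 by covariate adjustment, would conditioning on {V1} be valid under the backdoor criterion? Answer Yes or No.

Yes

Backdoor paths from V5 to V7 (paths whose first edge points into V5):
  P1: V5 <- V1 -> V7
Condition 1 (no descendant of V5 in the set): holds — descendants of V5 are {V7}; none are in {V1}.
Condition 2 (every backdoor path blocked by {V1}):
  P1: blocked at fork node V1 ∈ conditioning set.
{V1} satisfies the backdoor criterion.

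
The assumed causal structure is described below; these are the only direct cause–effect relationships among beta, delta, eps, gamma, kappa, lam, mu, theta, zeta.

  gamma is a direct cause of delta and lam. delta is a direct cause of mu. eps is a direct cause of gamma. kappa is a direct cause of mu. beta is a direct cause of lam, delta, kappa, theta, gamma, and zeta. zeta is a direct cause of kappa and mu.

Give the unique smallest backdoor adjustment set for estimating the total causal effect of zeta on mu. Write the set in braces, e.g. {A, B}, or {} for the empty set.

Variables eligible for adjustment (non-descendants of zeta, excluding zeta and mu): {beta, delta, eps, gamma, lam, theta}.
Backdoor paths from zeta to mu:
  P1: zeta <- beta -> gamma -> delta -> mu
  P2: zeta <- beta -> kappa -> mu
  P3: zeta <- beta -> delta -> mu
  P4: zeta <- beta -> lam <- gamma -> delta -> mu
The empty set is not sufficient: P1 (zeta <- beta -> gamma -> delta -> mu) has no collider blocking it and no conditioned non-collider, so it is open.
Try {beta}:
  P1: blocked at fork node beta ∈ conditioning set.
  P2: blocked at fork node beta ∈ conditioning set.
  P3: blocked at fork node beta ∈ conditioning set.
  P4: blocked at fork node beta ∈ conditioning set.
{beta} contains no descendant of zeta and blocks every backdoor path.
No other singleton works — e.g. {eps} leaves P1 open — so {beta} is the unique smallest valid adjustment set.

{beta}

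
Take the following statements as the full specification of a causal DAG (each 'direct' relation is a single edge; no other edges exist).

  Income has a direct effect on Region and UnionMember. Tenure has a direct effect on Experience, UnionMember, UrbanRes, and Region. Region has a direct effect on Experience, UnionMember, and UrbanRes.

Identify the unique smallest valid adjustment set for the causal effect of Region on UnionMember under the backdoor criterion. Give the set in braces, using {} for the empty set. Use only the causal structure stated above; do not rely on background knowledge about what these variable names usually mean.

Variables eligible for adjustment (non-descendants of Region, excluding Region and UnionMember): {Income, Tenure}.
Backdoor paths from Region to UnionMember:
  P1: Region <- Tenure -> UnionMember
  P2: Region <- Income -> UnionMember
The empty set is not sufficient: P1 (Region <- Tenure -> UnionMember) has no collider blocking it and no conditioned non-collider, so it is open.
Try {Income, Tenure}:
  P1: blocked at fork node Tenure ∈ conditioning set.
  P2: blocked at fork node Income ∈ conditioning set.
{Income, Tenure} contains no descendant of Region and blocks every backdoor path.
Every element of {Income, Tenure} is needed (dropping Income leaves P2 open; dropping Tenure leaves P1 open), so no proper subset is valid.
Among all size-2 subsets of the eligible variables, only {Income, Tenure} blocks every backdoor path, so it is the unique smallest valid adjustment set.

{Income, Tenure}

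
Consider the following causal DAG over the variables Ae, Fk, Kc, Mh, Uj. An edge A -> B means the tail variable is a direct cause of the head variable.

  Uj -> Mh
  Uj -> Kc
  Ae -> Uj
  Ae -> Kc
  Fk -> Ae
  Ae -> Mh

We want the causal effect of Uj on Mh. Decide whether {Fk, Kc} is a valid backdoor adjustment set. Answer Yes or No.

Backdoor paths from Uj to Mh (paths whose first edge points into Uj):
  P1: Uj <- Ae -> Mh
Condition 1 (no descendant of Uj in the set): FAILS — Kc is a descendant of Uj.
Condition 2 (every backdoor path blocked by {Fk, Kc}):
  P1: open — no interior node is in the conditioning set.
{Fk, Kc} does not satisfy the backdoor criterion.

No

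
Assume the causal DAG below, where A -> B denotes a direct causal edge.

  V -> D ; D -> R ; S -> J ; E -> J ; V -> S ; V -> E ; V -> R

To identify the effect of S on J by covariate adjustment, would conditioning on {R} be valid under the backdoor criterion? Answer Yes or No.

No

Backdoor paths from S to J (paths whose first edge points into S):
  P1: S <- V -> E -> J
Condition 1 (no descendant of S in the set): holds — descendants of S are {J}; none are in {R}.
Condition 2 (every backdoor path blocked by {R}):
  P1: open — no interior node is in the conditioning set.
{R} does not satisfy the backdoor criterion.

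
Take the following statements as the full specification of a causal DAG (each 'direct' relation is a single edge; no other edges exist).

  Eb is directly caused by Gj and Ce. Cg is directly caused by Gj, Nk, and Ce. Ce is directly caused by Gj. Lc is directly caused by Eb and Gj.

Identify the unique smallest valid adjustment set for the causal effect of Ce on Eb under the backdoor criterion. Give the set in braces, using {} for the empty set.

Variables eligible for adjustment (non-descendants of Ce, excluding Ce and Eb): {Gj, Nk}.
Backdoor paths from Ce to Eb:
  P1: Ce <- Gj -> Eb
  P2: Ce <- Gj -> Lc <- Eb
The empty set is not sufficient: P1 (Ce <- Gj -> Eb) has no collider blocking it and no conditioned non-collider, so it is open.
Try {Gj}:
  P1: blocked at fork node Gj ∈ conditioning set.
  P2: blocked at fork node Gj ∈ conditioning set.
{Gj} contains no descendant of Ce and blocks every backdoor path.
No other singleton works — e.g. {Nk} leaves P1 open — so {Gj} is the unique smallest valid adjustment set.

{Gj}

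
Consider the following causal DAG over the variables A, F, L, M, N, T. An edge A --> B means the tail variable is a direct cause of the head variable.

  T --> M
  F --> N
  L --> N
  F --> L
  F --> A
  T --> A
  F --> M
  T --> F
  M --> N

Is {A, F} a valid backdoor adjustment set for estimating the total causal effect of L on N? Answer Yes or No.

Yes

Backdoor paths from L to N (paths whose first edge points into L):
  P1: L <- F <- T -> M -> N
  P2: L <- F -> A <- T -> M -> N
  P3: L <- F -> M -> N
  P4: L <- F -> N
Condition 1 (no descendant of L in the set): holds — descendants of L are {N}; none are in {A, F}.
Condition 2 (every backdoor path blocked by {A, F}):
  P1: blocked at chain node F ∈ conditioning set.
  P2: blocked at fork node F ∈ conditioning set.
  P3: blocked at fork node F ∈ conditioning set.
  P4: blocked at fork node F ∈ conditioning set.
{A, F} satisfies the backdoor criterion.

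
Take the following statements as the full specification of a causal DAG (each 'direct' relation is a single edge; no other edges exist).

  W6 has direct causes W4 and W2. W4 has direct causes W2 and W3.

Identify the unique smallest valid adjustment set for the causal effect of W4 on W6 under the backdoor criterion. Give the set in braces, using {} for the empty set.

Variables eligible for adjustment (non-descendants of W4, excluding W4 and W6): {W2, W3}.
Backdoor paths from W4 to W6:
  P1: W4 <- W2 -> W6
The empty set is not sufficient: P1 (W4 <- W2 -> W6) has no collider blocking it and no conditioned non-collider, so it is open.
Try {W2}:
  P1: blocked at fork node W2 ∈ conditioning set.
{W2} contains no descendant of W4 and blocks every backdoor path.
No other singleton works — e.g. {W3} leaves P1 open — so {W2} is the unique smallest valid adjustment set.

{W2}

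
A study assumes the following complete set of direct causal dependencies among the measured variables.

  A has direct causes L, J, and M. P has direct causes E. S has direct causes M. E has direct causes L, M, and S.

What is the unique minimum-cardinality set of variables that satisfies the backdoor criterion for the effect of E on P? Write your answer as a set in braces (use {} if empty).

{}

Variables eligible for adjustment (non-descendants of E, excluding E and P): {A, J, L, M, S}.
Backdoor paths from E to P:
  (none)
With no backdoor paths the empty set already satisfies the criterion, and it is trivially minimal.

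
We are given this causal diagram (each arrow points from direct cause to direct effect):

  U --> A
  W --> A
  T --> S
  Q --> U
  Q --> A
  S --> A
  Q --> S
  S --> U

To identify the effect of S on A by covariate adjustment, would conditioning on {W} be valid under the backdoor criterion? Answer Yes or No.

Backdoor paths from S to A (paths whose first edge points into S):
  P1: S <- Q -> U -> A
  P2: S <- Q -> A
Condition 1 (no descendant of S in the set): holds — descendants of S are {A, U}; none are in {W}.
Condition 2 (every backdoor path blocked by {W}):
  P1: open — no interior node is in the conditioning set.
  P2: open — no interior node is in the conditioning set.
{W} does not satisfy the backdoor criterion.

No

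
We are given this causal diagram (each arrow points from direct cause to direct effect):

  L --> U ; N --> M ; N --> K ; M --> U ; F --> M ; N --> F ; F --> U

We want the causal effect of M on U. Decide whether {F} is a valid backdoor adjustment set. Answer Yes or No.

Yes

Backdoor paths from M to U (paths whose first edge points into M):
  P1: M <- N -> F -> U
  P2: M <- F -> U
Condition 1 (no descendant of M in the set): holds — descendants of M are {U}; none are in {F}.
Condition 2 (every backdoor path blocked by {F}):
  P1: blocked at chain node F ∈ conditioning set.
  P2: blocked at fork node F ∈ conditioning set.
{F} satisfies the backdoor criterion.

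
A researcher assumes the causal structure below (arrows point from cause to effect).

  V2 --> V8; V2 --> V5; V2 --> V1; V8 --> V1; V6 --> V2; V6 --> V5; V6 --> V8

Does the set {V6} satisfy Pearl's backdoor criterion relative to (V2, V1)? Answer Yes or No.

Backdoor paths from V2 to V1 (paths whose first edge points into V2):
  P1: V2 <- V6 -> V8 -> V1
Condition 1 (no descendant of V2 in the set): holds — descendants of V2 are {V1, V5, V8}; none are in {V6}.
Condition 2 (every backdoor path blocked by {V6}):
  P1: blocked at fork node V6 ∈ conditioning set.
{V6} satisfies the backdoor criterion.

Yes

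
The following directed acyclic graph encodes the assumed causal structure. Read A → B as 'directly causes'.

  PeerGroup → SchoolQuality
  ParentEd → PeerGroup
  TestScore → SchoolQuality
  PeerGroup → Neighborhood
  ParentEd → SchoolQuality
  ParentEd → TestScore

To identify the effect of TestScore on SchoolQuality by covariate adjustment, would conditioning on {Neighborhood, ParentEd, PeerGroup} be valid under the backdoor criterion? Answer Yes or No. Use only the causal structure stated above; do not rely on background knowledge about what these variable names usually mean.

Backdoor paths from TestScore to SchoolQuality (paths whose first edge points into TestScore):
  P1: TestScore <- ParentEd -> PeerGroup -> SchoolQuality
  P2: TestScore <- ParentEd -> SchoolQuality
Condition 1 (no descendant of TestScore in the set): holds — descendants of TestScore are {SchoolQuality}; none are in {Neighborhood, ParentEd, PeerGroup}.
Condition 2 (every backdoor path blocked by {Neighborhood, ParentEd, PeerGroup}):
  P1: blocked at fork node ParentEd ∈ conditioning set.
  P2: blocked at fork node ParentEd ∈ conditioning set.
{Neighborhood, ParentEd, PeerGroup} satisfies the backdoor criterion.

Yes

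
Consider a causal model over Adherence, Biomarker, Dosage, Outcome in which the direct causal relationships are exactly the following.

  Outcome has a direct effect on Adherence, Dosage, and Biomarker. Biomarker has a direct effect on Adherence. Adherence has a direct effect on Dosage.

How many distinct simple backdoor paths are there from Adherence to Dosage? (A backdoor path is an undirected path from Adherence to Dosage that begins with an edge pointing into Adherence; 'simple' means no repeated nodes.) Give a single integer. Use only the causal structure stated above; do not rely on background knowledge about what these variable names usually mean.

2

A backdoor path from Adherence to Dosage is any simple undirected path whose first edge points into Adherence (i.e. leaves Adherence via a parent).
Parents of Adherence: {Biomarker, Outcome}.
Enumerating:
  P1: Adherence <- Outcome -> Dosage
  P2: Adherence <- Biomarker <- Outcome -> Dosage
That exhausts the simple backdoor paths. Count: 2.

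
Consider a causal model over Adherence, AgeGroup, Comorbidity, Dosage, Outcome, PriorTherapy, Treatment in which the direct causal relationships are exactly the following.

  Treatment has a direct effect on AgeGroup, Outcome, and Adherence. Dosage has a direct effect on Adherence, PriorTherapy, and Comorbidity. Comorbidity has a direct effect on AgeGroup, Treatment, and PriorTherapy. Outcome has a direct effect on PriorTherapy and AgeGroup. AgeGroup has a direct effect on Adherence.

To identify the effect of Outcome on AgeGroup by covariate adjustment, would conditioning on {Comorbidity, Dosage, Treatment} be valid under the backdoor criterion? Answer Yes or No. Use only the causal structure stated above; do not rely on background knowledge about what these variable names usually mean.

Backdoor paths from Outcome to AgeGroup (paths whose first edge points into Outcome):
  P1: Outcome <- Treatment <- Comorbidity <- Dosage -> Adherence <- AgeGroup
  P2: Outcome <- Treatment <- Comorbidity -> AgeGroup
  P3: Outcome <- Treatment <- Comorbidity -> PriorTherapy <- Dosage -> Adherence <- AgeGroup
  P4: Outcome <- Treatment -> AgeGroup
  P5: Outcome <- Treatment -> Adherence <- Dosage -> Comorbidity -> AgeGroup
  P6: Outcome <- Treatment -> Adherence <- Dosage -> PriorTherapy <- Comorbidity -> AgeGroup
  P7: Outcome <- Treatment -> Adherence <- AgeGroup
Condition 1 (no descendant of Outcome in the set): holds — descendants of Outcome are {Adherence, AgeGroup, PriorTherapy}; none are in {Comorbidity, Dosage, Treatment}.
Condition 2 (every backdoor path blocked by {Comorbidity, Dosage, Treatment}):
  P1: blocked at chain node Treatment ∈ conditioning set.
  P2: blocked at chain node Treatment ∈ conditioning set.
  P3: blocked at chain node Treatment ∈ conditioning set.
  P4: blocked at fork node Treatment ∈ conditioning set.
  P5: blocked at fork node Treatment ∈ conditioning set.
  P6: blocked at fork node Treatment ∈ conditioning set.
  P7: blocked at fork node Treatment ∈ conditioning set.
{Comorbidity, Dosage, Treatment} satisfies the backdoor criterion.

Yes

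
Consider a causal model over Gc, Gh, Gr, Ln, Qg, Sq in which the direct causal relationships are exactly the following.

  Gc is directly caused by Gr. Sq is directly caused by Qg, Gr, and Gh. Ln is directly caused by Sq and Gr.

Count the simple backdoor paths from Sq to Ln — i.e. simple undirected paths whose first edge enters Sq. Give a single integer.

A backdoor path from Sq to Ln is any simple undirected path whose first edge points into Sq (i.e. leaves Sq via a parent).
Parents of Sq: {Gh, Gr, Qg}.
Enumerating:
  P1: Sq <- Gr -> Ln
That exhausts the simple backdoor paths. Count: 1.

1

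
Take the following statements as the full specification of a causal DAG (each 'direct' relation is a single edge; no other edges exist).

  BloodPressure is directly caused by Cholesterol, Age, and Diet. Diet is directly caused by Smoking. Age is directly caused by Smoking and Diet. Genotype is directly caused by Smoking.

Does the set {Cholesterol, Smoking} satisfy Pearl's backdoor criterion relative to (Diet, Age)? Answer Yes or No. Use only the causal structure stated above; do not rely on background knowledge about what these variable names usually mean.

Backdoor paths from Diet to Age (paths whose first edge points into Diet):
  P1: Diet <- Smoking -> Age
Condition 1 (no descendant of Diet in the set): holds — descendants of Diet are {Age, BloodPressure}; none are in {Cholesterol, Smoking}.
Condition 2 (every backdoor path blocked by {Cholesterol, Smoking}):
  P1: blocked at fork node Smoking ∈ conditioning set.
{Cholesterol, Smoking} satisfies the backdoor criterion.

Yes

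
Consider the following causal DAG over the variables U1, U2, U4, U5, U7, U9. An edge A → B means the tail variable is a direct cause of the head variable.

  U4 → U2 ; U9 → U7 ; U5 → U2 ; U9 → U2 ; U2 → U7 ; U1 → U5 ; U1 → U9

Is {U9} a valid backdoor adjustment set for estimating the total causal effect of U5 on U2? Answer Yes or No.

Yes

Backdoor paths from U5 to U2 (paths whose first edge points into U5):
  P1: U5 <- U1 -> U9 -> U2
  P2: U5 <- U1 -> U9 -> U7 <- U2
Condition 1 (no descendant of U5 in the set): holds — descendants of U5 are {U2, U7}; none are in {U9}.
Condition 2 (every backdoor path blocked by {U9}):
  P1: blocked at chain node U9 ∈ conditioning set.
  P2: blocked at chain node U9 ∈ conditioning set.
{U9} satisfies the backdoor criterion.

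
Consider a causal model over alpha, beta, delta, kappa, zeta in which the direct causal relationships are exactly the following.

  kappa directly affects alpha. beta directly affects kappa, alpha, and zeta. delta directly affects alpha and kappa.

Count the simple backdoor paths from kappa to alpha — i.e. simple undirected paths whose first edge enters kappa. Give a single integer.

2

A backdoor path from kappa to alpha is any simple undirected path whose first edge points into kappa (i.e. leaves kappa via a parent).
Parents of kappa: {beta, delta}.
Enumerating:
  P1: kappa <- beta -> alpha
  P2: kappa <- delta -> alpha
That exhausts the simple backdoor paths. Count: 2.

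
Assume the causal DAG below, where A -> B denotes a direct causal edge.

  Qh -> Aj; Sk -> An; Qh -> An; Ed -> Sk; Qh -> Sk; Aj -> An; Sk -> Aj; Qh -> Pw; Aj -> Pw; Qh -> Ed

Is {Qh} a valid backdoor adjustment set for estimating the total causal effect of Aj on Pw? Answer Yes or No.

Yes

Backdoor paths from Aj to Pw (paths whose first edge points into Aj):
  P1: Aj <- Qh -> Pw
  P2: Aj <- Sk <- Qh -> Pw
  P3: Aj <- Sk <- Ed <- Qh -> Pw
  P4: Aj <- Sk -> An <- Qh -> Pw
Condition 1 (no descendant of Aj in the set): holds — descendants of Aj are {An, Pw}; none are in {Qh}.
Condition 2 (every backdoor path blocked by {Qh}):
  P1: blocked at fork node Qh ∈ conditioning set.
  P2: blocked at fork node Qh ∈ conditioning set.
  P3: blocked at fork node Qh ∈ conditioning set.
  P4: blocked at collider An (neither it nor any descendant is in the conditioning set).
{Qh} satisfies the backdoor criterion.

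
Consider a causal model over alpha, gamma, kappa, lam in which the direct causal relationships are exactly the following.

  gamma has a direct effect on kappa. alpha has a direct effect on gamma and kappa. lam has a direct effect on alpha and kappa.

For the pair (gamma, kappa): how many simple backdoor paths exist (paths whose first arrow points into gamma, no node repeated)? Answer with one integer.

A backdoor path from gamma to kappa is any simple undirected path whose first edge points into gamma (i.e. leaves gamma via a parent).
Parents of gamma: {alpha}.
Enumerating:
  P1: gamma <- alpha <- lam -> kappa
  P2: gamma <- alpha -> kappa
That exhausts the simple backdoor paths. Count: 2.

2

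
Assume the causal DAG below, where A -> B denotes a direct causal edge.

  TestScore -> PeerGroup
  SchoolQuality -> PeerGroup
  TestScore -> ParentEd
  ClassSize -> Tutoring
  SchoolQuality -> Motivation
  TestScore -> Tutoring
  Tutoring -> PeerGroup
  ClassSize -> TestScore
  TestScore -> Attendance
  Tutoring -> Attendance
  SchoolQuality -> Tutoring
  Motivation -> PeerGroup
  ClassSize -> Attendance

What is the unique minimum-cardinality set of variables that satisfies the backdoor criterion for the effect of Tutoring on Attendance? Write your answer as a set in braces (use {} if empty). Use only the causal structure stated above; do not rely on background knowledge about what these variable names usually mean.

Variables eligible for adjustment (non-descendants of Tutoring, excluding Tutoring and Attendance): {ClassSize, Motivation, ParentEd, SchoolQuality, TestScore}.
Backdoor paths from Tutoring to Attendance:
  P1: Tutoring <- ClassSize -> TestScore -> Attendance
  P2: Tutoring <- ClassSize -> Attendance
  P3: Tutoring <- SchoolQuality -> Motivation -> PeerGroup <- TestScore <- ClassSize -> Attendance
  P4: Tutoring <- SchoolQuality -> Motivation -> PeerGroup <- TestScore -> Attendance
  P5: Tutoring <- SchoolQuality -> PeerGroup <- TestScore <- ClassSize -> Attendance
  P6: Tutoring <- SchoolQuality -> PeerGroup <- TestScore -> Attendance
  P7: Tutoring <- TestScore <- ClassSize -> Attendance
  P8: Tutoring <- TestScore -> Attendance
The empty set is not sufficient: P1 (Tutoring <- ClassSize -> TestScore -> Attendance) has no collider blocking it and no conditioned non-collider, so it is open.
Try {ClassSize, TestScore}:
  P1: blocked at fork node ClassSize ∈ conditioning set.
  P2: blocked at fork node ClassSize ∈ conditioning set.
  P3: blocked at collider PeerGroup (neither it nor any descendant is in the conditioning set).
  P4: blocked at collider PeerGroup (neither it nor any descendant is in the conditioning set).
  P5: blocked at collider PeerGroup (neither it nor any descendant is in the conditioning set).
  P6: blocked at collider PeerGroup (neither it nor any descendant is in the conditioning set).
  P7: blocked at chain node TestScore ∈ conditioning set.
  P8: blocked at fork node TestScore ∈ conditioning set.
{ClassSize, TestScore} contains no descendant of Tutoring and blocks every backdoor path.
Every element of {ClassSize, TestScore} is needed (dropping ClassSize leaves P2 open; dropping TestScore leaves P8 open), so no proper subset is valid.
Among all size-2 subsets of the eligible variables, only {ClassSize, TestScore} blocks every backdoor path, so it is the unique smallest valid adjustment set.

{ClassSize, TestScore}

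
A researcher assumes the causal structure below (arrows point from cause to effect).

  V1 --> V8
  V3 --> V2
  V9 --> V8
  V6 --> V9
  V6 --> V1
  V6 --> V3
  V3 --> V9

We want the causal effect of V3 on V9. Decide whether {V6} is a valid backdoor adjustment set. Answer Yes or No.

Backdoor paths from V3 to V9 (paths whose first edge points into V3):
  P1: V3 <- V6 -> V9
  P2: V3 <- V6 -> V1 -> V8 <- V9
Condition 1 (no descendant of V3 in the set): holds — descendants of V3 are {V2, V8, V9}; none are in {V6}.
Condition 2 (every backdoor path blocked by {V6}):
  P1: blocked at fork node V6 ∈ conditioning set.
  P2: blocked at fork node V6 ∈ conditioning set.
{V6} satisfies the backdoor criterion.

Yes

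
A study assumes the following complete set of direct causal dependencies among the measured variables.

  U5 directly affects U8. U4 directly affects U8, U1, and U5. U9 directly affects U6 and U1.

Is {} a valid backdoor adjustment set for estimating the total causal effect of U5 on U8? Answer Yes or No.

Backdoor paths from U5 to U8 (paths whose first edge points into U5):
  P1: U5 <- U4 -> U8
Condition 1 (no descendant of U5 in the set): holds — descendants of U5 are {U8}; none are in {}.
Condition 2 (every backdoor path blocked by {}):
  P1: open — no interior node is in the conditioning set.
{} does not satisfy the backdoor criterion.

No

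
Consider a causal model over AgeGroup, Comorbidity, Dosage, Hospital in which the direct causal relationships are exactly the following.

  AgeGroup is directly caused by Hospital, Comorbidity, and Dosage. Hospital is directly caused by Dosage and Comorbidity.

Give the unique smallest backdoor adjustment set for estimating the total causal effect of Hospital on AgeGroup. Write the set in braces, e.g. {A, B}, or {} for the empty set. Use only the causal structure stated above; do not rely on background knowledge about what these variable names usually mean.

{Comorbidity, Dosage}

Variables eligible for adjustment (non-descendants of Hospital, excluding Hospital and AgeGroup): {Comorbidity, Dosage}.
Backdoor paths from Hospital to AgeGroup:
  P1: Hospital <- Dosage -> AgeGroup
  P2: Hospital <- Comorbidity -> AgeGroup
The empty set is not sufficient: P1 (Hospital <- Dosage -> AgeGroup) has no collider blocking it and no conditioned non-collider, so it is open.
Try {Comorbidity, Dosage}:
  P1: blocked at fork node Dosage ∈ conditioning set.
  P2: blocked at fork node Comorbidity ∈ conditioning set.
{Comorbidity, Dosage} contains no descendant of Hospital and blocks every backdoor path.
Every element of {Comorbidity, Dosage} is needed (dropping Comorbidity leaves P2 open; dropping Dosage leaves P1 open), so no proper subset is valid.
Among all size-2 subsets of the eligible variables, only {Comorbidity, Dosage} blocks every backdoor path, so it is the unique smallest valid adjustment set.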